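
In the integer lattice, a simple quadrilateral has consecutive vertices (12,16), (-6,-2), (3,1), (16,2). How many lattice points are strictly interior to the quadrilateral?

The shoelace formula gives twice the area as |(12·(-2) − (-6)·16) + ((-6)·1 − 3·(-2)) + (3·2 − 16·1) + (16·16 − 12·2)| = 294, so the area is 147.
The number of boundary lattice points is Σ gcd(|Δx|,|Δy|) = gcd(18,18) + gcd(9,3) + gcd(13,1) + gcd(4,14) = 18+3+1+2 = 24.
Pick's theorem gives I = A − B/2 + 1 = 147 − 24/2 + 1 = 136.

136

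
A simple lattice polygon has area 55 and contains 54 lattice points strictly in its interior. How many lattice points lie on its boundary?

Pick's theorem gives A = I + B/2 − 1, so B = 2(A − I + 1) = 2(55 − 54 + 1) = 4.

4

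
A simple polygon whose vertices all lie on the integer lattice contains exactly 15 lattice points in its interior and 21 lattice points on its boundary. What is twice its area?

By Pick's theorem, A = I + B/2 − 1 = 15 + 21/2 − 1 = 49/2.
Hence 2A = 49.

49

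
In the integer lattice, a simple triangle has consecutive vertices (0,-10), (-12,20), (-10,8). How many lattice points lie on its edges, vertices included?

Summing gcd(|Δx|,|Δy|) over the edges gives the boundary count: gcd(12,30) + gcd(2,12) + gcd(10,18) = 6+2+2 = 10.

10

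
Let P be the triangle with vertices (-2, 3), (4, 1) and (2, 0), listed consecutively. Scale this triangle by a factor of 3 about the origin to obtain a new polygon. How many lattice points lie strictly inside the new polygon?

40

Using the shoelace formula, 2A = |((-2)·1 − 4·3) + (4·0 − 2·1) + (2·3 − (-2)·0)| = 10, so the area is 5.
Summing gcd(|Δx|,|Δy|) over the edges gives the boundary count: gcd(6,2) + gcd(2,1) + gcd(4,3) = 2+1+1 = 4.
Scaling by 3 multiplies the area by 3² = 9 (so the new area is 45) and multiplies the boundary lattice-point count by 3, giving 12.
By Pick's theorem, the interior count of the dilated polygon is 45 − 12/2 + 1 = 40.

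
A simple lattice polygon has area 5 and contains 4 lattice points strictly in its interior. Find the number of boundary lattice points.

Pick's theorem gives A = I + B/2 − 1, so B = 2(A − I + 1) = 2(5 − 4 + 1) = 4.

4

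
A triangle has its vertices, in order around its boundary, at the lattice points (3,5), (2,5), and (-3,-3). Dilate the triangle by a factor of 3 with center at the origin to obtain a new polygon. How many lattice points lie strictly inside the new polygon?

By the shoelace formula, twice the signed area is |[3·5 − 2·5] + [2·(-3) − (-3)·5] + [(-3)·5 − 3·(-3)]| = 8, so the area is 4.
Summing gcd(|Δx|,|Δy|) over the edges gives the boundary count: gcd(1,0) + gcd(5,8) + gcd(6,8) = 1+1+2 = 4.
Scaling by 3 multiplies the area by 3² = 9 (so the new area is 36) and multiplies the boundary lattice-point count by 3, giving 12.
By Pick's theorem, the interior count of the dilated polygon is 36 − 12/2 + 1 = 31.

31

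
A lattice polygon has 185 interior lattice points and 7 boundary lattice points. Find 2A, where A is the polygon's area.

375

Pick's theorem states A = I + B/2 − 1, so A = 185 + 7/2 − 1 = 375/2.
Hence 2A = 375.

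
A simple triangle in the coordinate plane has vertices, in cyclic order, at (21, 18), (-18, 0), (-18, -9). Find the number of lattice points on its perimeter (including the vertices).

15

The number of boundary lattice points is Σ gcd(|Δx|,|Δy|) = gcd(39,18) + gcd(0,9) + gcd(39,27) = 3+9+3 = 15.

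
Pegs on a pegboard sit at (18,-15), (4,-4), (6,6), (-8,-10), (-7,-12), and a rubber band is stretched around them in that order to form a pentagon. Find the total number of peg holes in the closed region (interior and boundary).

190

Using the shoelace formula, 2A = |(18·(-4) − 4·(-15)) + (4·6 − 6·(-4)) + (6·(-10) − (-8)·6) + ((-8)·(-12) − (-7)·(-10)) + ((-7)·(-15) − 18·(-12))| = 371, so the area is 371/2.
Along each edge there are gcd(|Δx|,|Δy|)+1 lattice points, so counting each shared vertex once the boundary has gcd(14,11) + gcd(2,10) + gcd(14,16) + gcd(1,2) + gcd(25,3) = 1+2+2+1+1 = 7.
Pick's theorem gives I = A − B/2 + 1 = 371/2 − 7/2 + 1 = 183, so the closed region contains I + B = 183 + 7 = 190 lattice points.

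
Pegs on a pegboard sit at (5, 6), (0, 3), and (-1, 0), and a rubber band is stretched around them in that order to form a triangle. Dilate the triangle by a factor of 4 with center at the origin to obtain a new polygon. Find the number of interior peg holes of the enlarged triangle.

By the shoelace formula, twice the signed area is |(5·3 − 0·6) + (0·0 − (-1)·3) + ((-1)·6 − 5·0)| = 12, so the area is 6.
The number of boundary lattice points is Σ gcd(|Δx|,|Δy|) = gcd(5,3) + gcd(1,3) + gcd(6,6) = 1+1+6 = 8.
Scaling by 4 multiplies the area by 4² = 16 (so the new area is 96) and multiplies the boundary lattice-point count by 4, giving 32.
By Pick's theorem, the interior count of the dilated polygon is 96 − 32/2 + 1 = 81.

81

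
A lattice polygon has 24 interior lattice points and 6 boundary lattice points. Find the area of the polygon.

Pick's theorem states A = I + B/2 − 1, so A = 24 + 6/2 − 1 = 26.

26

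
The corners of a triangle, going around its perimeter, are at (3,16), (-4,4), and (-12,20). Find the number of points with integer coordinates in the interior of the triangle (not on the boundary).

100

Using the shoelace formula, 2A = |(3·4 − (-4)·16) + ((-4)·20 − (-12)·4) + ((-12)·16 − 3·20)| = 208, so the area is 104.
Along each edge there are gcd(|Δx|,|Δy|)+1 lattice points, so counting each shared vertex once the boundary has gcd(7,12) + gcd(8,16) + gcd(15,4) = 1+8+1 = 10.
By Pick's theorem A = I + B/2 − 1, so I = 104 − 10/2 + 1 = 100.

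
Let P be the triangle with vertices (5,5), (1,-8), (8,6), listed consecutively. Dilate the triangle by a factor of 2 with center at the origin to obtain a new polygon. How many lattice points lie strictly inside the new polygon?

By the shoelace formula, twice the signed area is |[5·(-8) − 1·5] + [1·6 − 8·(-8)] + [8·5 − 5·6]| = 35, so the area is 17.5.
Summing gcd(|Δx|,|Δy|) over the edges gives the boundary count: gcd(4,13) + gcd(7,14) + gcd(3,1) = 1+7+1 = 9.
Scaling by 2 multiplies the area by 2² = 4 (so the new area is 70) and multiplies the boundary lattice-point count by 2, giving 18.
By Pick's theorem, the interior count of the dilated polygon is 70 − 18/2 + 1 = 62.

62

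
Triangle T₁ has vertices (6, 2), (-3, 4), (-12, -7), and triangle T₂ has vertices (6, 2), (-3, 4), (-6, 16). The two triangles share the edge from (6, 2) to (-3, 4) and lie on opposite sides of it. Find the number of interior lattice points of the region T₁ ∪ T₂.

The union is the simple quadrilateral with vertices (6, 2), (-12, -7), (-3, 4), (-6, 16) in order.
By the shoelace formula, twice the signed area is |[6·(-7) − (-12)·2] + [(-12)·4 − (-3)·(-7)] + [(-3)·16 − (-6)·4] + [(-6)·2 − 6·16]| = 219, so the area is 109.5.
Summing gcd(|Δx|,|Δy|) over the edges gives the boundary count: gcd(18,9) + gcd(9,11) + gcd(3,12) + gcd(12,14) = 9+1+3+2 = 15.
By Pick's theorem I = A − B/2 + 1 = 109.5 − 15/2 + 1 = 103.

103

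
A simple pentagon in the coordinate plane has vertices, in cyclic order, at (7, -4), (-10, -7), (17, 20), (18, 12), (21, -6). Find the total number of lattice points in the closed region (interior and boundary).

382

The shoelace formula gives twice the area as |[7·(-7) − (-10)·(-4)] + [(-10)·20 − 17·(-7)] + [17·12 − 18·20] + [18·(-6) − 21·12] + [21·(-4) − 7·(-6)]| = 728, so the area is 364.
Summing gcd(|Δx|,|Δy|) over the edges gives the boundary count: gcd(17,3) + gcd(27,27) + gcd(1,8) + gcd(3,18) + gcd(14,2) = 1+27+1+3+2 = 34.
Pick's theorem gives I = A − B/2 + 1 = 364 − 34/2 + 1 = 348, so the closed region contains I + B = 348 + 34 = 382 lattice points.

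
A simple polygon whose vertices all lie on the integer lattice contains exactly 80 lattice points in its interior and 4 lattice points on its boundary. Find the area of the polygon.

By Pick's theorem, A = I + B/2 − 1 = 80 + 4/2 − 1 = 81.

81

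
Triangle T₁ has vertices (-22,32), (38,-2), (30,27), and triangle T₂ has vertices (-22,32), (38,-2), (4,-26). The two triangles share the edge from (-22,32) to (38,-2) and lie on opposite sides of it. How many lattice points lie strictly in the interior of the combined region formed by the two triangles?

The union is the simple quadrilateral with vertices (-22,32), (30,27), (38,-2), (4,-26) in order.
The shoelace formula gives twice the area as |[(-22)·27 − 30·32] + [30·(-2) − 38·27] + [38·(-26) − 4·(-2)] + [4·32 − (-22)·(-26)]| = 4064, so the area is 2032.
Along each edge there are gcd(|Δx|,|Δy|)+1 lattice points, so counting each shared vertex once the boundary has gcd(52,5) + gcd(8,29) + gcd(34,24) + gcd(26,58) = 1+1+2+2 = 6.
By Pick's theorem I = A − B/2 + 1 = 2032 − 6/2 + 1 = 2030.

2030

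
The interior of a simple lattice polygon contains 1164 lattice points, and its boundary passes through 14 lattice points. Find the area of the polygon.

By Pick's theorem, A = I + B/2 − 1 = 1164 + 14/2 − 1 = 1170.

1170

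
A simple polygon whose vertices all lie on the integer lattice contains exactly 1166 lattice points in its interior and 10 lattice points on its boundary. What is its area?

Pick's theorem states A = I + B/2 − 1, so A = 1166 + 10/2 − 1 = 1170.

1170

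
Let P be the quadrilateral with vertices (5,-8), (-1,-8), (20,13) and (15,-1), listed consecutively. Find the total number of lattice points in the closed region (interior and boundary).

Using the shoelace formula, 2A = |(5·(-8) − (-1)·(-8)) + ((-1)·13 − 20·(-8)) + (20·(-1) − 15·13) + (15·(-8) − 5·(-1))| = 231, so the area is 231/2.
Summing gcd(|Δx|,|Δy|) over the edges gives the boundary count: gcd(6,0) + gcd(21,21) + gcd(5,14) + gcd(10,7) = 6+21+1+1 = 29.
Pick's theorem gives I = A − B/2 + 1 = 231/2 − 29/2 + 1 = 102, so the closed region contains I + B = 102 + 29 = 131 lattice points.

131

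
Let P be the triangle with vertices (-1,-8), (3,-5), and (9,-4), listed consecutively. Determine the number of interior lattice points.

6

By the shoelace formula, twice the signed area is |[(-1)·(-5) − 3·(-8)] + [3·(-4) − 9·(-5)] + [9·(-8) − (-1)·(-4)]| = 14, so the area is 7.
Summing gcd(|Δx|,|Δy|) over the edges gives the boundary count: gcd(4,3) + gcd(6,1) + gcd(10,4) = 1+1+2 = 4.
By Pick's theorem A = I + B/2 − 1, so I = 7 − 4/2 + 1 = 6.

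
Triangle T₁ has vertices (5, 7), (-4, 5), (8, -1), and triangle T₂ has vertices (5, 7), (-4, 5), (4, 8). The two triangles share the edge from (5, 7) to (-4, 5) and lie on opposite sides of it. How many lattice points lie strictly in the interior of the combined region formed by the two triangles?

41

The union is the simple quadrilateral with vertices (5, 7), (8, -1), (-4, 5), (4, 8) in order.
The shoelace formula gives twice the area as |(5·(-1) − 8·7) + (8·5 − (-4)·(-1)) + ((-4)·8 − 4·5) + (4·7 − 5·8)| = 89, so the area is 44.5.
Summing gcd(|Δx|,|Δy|) over the edges gives the boundary count: gcd(3,8) + gcd(12,6) + gcd(8,3) + gcd(1,1) = 1+6+1+1 = 9.
By Pick's theorem I = A − B/2 + 1 = 44.5 − 9/2 + 1 = 41.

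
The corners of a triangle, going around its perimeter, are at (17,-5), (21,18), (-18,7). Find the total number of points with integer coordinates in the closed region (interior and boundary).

The shoelace formula gives twice the area as |[17·18 − 21·(-5)] + [21·7 − (-18)·18] + [(-18)·(-5) − 17·7]| = 853, so the area is 853/2.
Summing gcd(|Δx|,|Δy|) over the edges gives the boundary count: gcd(4,23) + gcd(39,11) + gcd(35,12) = 1+1+1 = 3.
Pick's theorem gives I = A − B/2 + 1 = 853/2 − 3/2 + 1 = 426, so the closed region contains I + B = 426 + 3 = 429 lattice points.

429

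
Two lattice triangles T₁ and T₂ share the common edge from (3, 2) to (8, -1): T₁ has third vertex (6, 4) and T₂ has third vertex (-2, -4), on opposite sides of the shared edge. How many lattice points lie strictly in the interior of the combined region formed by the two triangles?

The union is the simple quadrilateral with vertices (3, 2), (6, 4), (8, -1), (-2, -4) in order.
Using the shoelace formula, 2A = |(3·4 − 6·2) + (6·(-1) − 8·4) + (8·(-4) − (-2)·(-1)) + ((-2)·2 − 3·(-4))| = 64, so the area is 32.
Along each edge there are gcd(|Δx|,|Δy|)+1 lattice points, so counting each shared vertex once the boundary has gcd(3,2) + gcd(2,5) + gcd(10,3) + gcd(5,6) = 1+1+1+1 = 4.
By Pick's theorem I = A − B/2 + 1 = 32 − 4/2 + 1 = 31.

31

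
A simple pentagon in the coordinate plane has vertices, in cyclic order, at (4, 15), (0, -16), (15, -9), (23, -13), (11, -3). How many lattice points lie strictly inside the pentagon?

By the shoelace formula, twice the signed area is |(4·(-16) − 0·15) + (0·(-9) − 15·(-16)) + (15·(-13) − 23·(-9)) + (23·(-3) − 11·(-13)) + (11·15 − 4·(-3))| = 439, so the area is 219.5.
Along each edge there are gcd(|Δx|,|Δy|)+1 lattice points, so counting each shared vertex once the boundary has gcd(4,31) + gcd(15,7) + gcd(8,4) + gcd(12,10) + gcd(7,18) = 1+1+4+2+1 = 9.
By Pick's theorem A = I + B/2 − 1, so I = 219.5 − 9/2 + 1 = 216.

216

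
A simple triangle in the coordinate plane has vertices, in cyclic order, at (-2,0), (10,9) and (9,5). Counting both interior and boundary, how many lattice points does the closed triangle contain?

The shoelace formula gives twice the area as |((-2)·9 − 10·0) + (10·5 − 9·9) + (9·0 − (-2)·5)| = 39, so the area is 39/2.
The number of boundary lattice points is Σ gcd(|Δx|,|Δy|) = gcd(12,9) + gcd(1,4) + gcd(11,5) = 3+1+1 = 5.
Pick's theorem gives I = A − B/2 + 1 = 39/2 − 5/2 + 1 = 18, so the closed region contains I + B = 18 + 5 = 23 lattice points.

23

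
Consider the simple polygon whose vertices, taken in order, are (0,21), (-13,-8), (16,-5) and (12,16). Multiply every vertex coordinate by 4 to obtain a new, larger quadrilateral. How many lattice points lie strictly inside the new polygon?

The shoelace formula gives twice the area as |(0·(-8) − (-13)·21) + ((-13)·(-5) − 16·(-8)) + (16·16 − 12·(-5)) + (12·21 − 0·16)| = 1034, so the area is 517.
The number of boundary lattice points is Σ gcd(|Δx|,|Δy|) = gcd(13,29) + gcd(29,3) + gcd(4,21) + gcd(12,5) = 1+1+1+1 = 4.
Scaling by 4 multiplies the area by 4² = 16 (so the new area is 8272) and multiplies the boundary lattice-point count by 4, giving 16.
By Pick's theorem, the interior count of the dilated polygon is 8272 − 16/2 + 1 = 8265.

8265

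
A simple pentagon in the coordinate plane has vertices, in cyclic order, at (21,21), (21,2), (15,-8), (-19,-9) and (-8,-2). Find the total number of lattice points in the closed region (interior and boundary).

535

The shoelace formula gives twice the area as |(21·2 − 21·21) + (21·(-8) − 15·2) + (15·(-9) − (-19)·(-8)) + ((-19)·(-2) − (-8)·(-9)) + ((-8)·21 − 21·(-2))| = 1044, so the area is 522.
Summing gcd(|Δx|,|Δy|) over the edges gives the boundary count: gcd(0,19) + gcd(6,10) + gcd(34,1) + gcd(11,7) + gcd(29,23) = 19+2+1+1+1 = 24.
Pick's theorem gives I = A − B/2 + 1 = 522 − 24/2 + 1 = 511, so the closed region contains I + B = 511 + 24 = 535 lattice points.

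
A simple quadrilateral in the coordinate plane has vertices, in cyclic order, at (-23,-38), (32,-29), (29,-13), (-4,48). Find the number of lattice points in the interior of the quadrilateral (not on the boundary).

2451

The shoelace formula gives twice the area as |((-23)·(-29) − 32·(-38)) + (32·(-13) − 29·(-29)) + (29·48 − (-4)·(-13)) + ((-4)·(-38) − (-23)·48)| = 4904, so the area is 2452.
Summing gcd(|Δx|,|Δy|) over the edges gives the boundary count: gcd(55,9) + gcd(3,16) + gcd(33,61) + gcd(19,86) = 1+1+1+1 = 4.
Pick's theorem gives I = A − B/2 + 1 = 2452 − 4/2 + 1 = 2451.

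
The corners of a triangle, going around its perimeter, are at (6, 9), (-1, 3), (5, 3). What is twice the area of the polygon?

36

Using the shoelace formula, 2A = |(6·3 − (-1)·9) + ((-1)·3 − 5·3) + (5·9 − 6·3)| = 36, so the area is 18.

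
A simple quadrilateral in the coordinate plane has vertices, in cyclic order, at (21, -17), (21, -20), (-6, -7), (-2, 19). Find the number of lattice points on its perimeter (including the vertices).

Summing gcd(|Δx|,|Δy|) over the edges gives the boundary count: gcd(0,3) + gcd(27,13) + gcd(4,26) + gcd(23,36) = 3+1+2+1 = 7.

7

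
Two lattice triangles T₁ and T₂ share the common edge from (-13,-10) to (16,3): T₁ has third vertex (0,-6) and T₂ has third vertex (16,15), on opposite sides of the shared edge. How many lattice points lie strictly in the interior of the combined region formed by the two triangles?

194

The union is the simple quadrilateral with vertices (-13,-10), (0,-6), (16,3), (16,15) in order.
The shoelace formula gives twice the area as |[(-13)·(-6) − 0·(-10)] + [0·3 − 16·(-6)] + [16·15 − 16·3] + [16·(-10) − (-13)·15]| = 401, so the area is 401/2.
The number of boundary lattice points is Σ gcd(|Δx|,|Δy|) = gcd(13,4) + gcd(16,9) + gcd(0,12) + gcd(29,25) = 1+1+12+1 = 15.
By Pick's theorem I = A − B/2 + 1 = 401/2 − 15/2 + 1 = 194.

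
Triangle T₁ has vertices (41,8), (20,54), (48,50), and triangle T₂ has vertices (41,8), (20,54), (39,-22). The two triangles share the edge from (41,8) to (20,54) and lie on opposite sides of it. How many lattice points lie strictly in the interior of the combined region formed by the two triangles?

The union is the simple quadrilateral with vertices (41,8), (48,50), (20,54), (39,-22) in order.
By the shoelace formula, twice the signed area is |[41·50 − 48·8] + [48·54 − 20·50] + [20·(-22) − 39·54] + [39·8 − 41·(-22)]| = 1926, so the area is 963.
The number of boundary lattice points is Σ gcd(|Δx|,|Δy|) = gcd(7,42) + gcd(28,4) + gcd(19,76) + gcd(2,30) = 7+4+19+2 = 32.
By Pick's theorem I = A − B/2 + 1 = 963 − 32/2 + 1 = 948.

948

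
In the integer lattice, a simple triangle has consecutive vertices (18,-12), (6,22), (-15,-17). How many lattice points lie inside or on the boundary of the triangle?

Using the shoelace formula, 2A = |[18·22 − 6·(-12)] + [6·(-17) − (-15)·22] + [(-15)·(-12) − 18·(-17)]| = 1182, so the area is 591.
The number of boundary lattice points is Σ gcd(|Δx|,|Δy|) = gcd(12,34) + gcd(21,39) + gcd(33,5) = 2+3+1 = 6.
Pick's theorem gives I = A − B/2 + 1 = 591 − 6/2 + 1 = 589, so the closed region contains I + B = 589 + 6 = 595 lattice points.

595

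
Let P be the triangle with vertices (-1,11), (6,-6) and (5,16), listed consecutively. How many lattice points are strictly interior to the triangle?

68

By the shoelace formula, twice the signed area is |[(-1)·(-6) − 6·11] + [6·16 − 5·(-6)] + [5·11 − (-1)·16]| = 137, so the area is 137/2.
Summing gcd(|Δx|,|Δy|) over the edges gives the boundary count: gcd(7,17) + gcd(1,22) + gcd(6,5) = 1+1+1 = 3.
By Pick's theorem A = I + B/2 − 1, so I = 137/2 − 3/2 + 1 = 68.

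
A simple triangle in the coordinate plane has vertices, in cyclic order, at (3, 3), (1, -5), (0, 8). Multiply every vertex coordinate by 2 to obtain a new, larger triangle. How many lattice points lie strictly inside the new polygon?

65

Using the shoelace formula, 2A = |(3·(-5) − 1·3) + (1·8 − 0·(-5)) + (0·3 − 3·8)| = 34, so the area is 17.
Summing gcd(|Δx|,|Δy|) over the edges gives the boundary count: gcd(2,8) + gcd(1,13) + gcd(3,5) = 2+1+1 = 4.
Scaling by 2 multiplies the area by 2² = 4 (so the new area is 68) and multiplies the boundary lattice-point count by 2, giving 8.
By Pick's theorem, the interior count of the dilated polygon is 68 − 8/2 + 1 = 65.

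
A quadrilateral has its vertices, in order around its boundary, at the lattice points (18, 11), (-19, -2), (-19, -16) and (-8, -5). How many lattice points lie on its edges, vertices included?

28

The number of boundary lattice points is Σ gcd(|Δx|,|Δy|) = gcd(37,13) + gcd(0,14) + gcd(11,11) + gcd(26,16) = 1+14+11+2 = 28.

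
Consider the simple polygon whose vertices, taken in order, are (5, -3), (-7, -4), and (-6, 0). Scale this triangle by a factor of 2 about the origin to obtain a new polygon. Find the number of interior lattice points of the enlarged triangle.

Using the shoelace formula, 2A = |(5·(-4) − (-7)·(-3)) + ((-7)·0 − (-6)·(-4)) + ((-6)·(-3) − 5·0)| = 47, so the area is 23.5.
The number of boundary lattice points is Σ gcd(|Δx|,|Δy|) = gcd(12,1) + gcd(1,4) + gcd(11,3) = 1+1+1 = 3.
Scaling by 2 multiplies the area by 2² = 4 (so the new area is 94) and multiplies the boundary lattice-point count by 2, giving 6.
By Pick's theorem, the interior count of the dilated polygon is 94 − 6/2 + 1 = 92.

92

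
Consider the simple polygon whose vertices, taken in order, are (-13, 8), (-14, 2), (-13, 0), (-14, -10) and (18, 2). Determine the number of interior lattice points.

279

By the shoelace formula, twice the signed area is |[(-13)·2 − (-14)·8] + [(-14)·0 − (-13)·2] + [(-13)·(-10) − (-14)·0] + [(-14)·2 − 18·(-10)] + [18·8 − (-13)·2]| = 564, so the area is 282.
Summing gcd(|Δx|,|Δy|) over the edges gives the boundary count: gcd(1,6) + gcd(1,2) + gcd(1,10) + gcd(32,12) + gcd(31,6) = 1+1+1+4+1 = 8.
Pick's theorem gives I = A − B/2 + 1 = 282 − 8/2 + 1 = 279.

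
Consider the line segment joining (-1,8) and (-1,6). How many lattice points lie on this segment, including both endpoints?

3

The number of lattice points on a segment between lattice points is gcd(|Δx|,|Δy|) + 1 = gcd(0,2) + 1 = 2 + 1 = 3.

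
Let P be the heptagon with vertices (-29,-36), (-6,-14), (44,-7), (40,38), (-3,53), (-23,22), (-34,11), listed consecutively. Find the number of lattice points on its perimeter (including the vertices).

17

The number of boundary lattice points is Σ gcd(|Δx|,|Δy|) = gcd(23,22) + gcd(50,7) + gcd(4,45) + gcd(43,15) + gcd(20,31) + gcd(11,11) + gcd(5,47) = 1+1+1+1+1+11+1 = 17.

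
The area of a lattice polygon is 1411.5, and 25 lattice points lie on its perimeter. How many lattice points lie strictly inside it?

1400

Pick's theorem A = I + B/2 − 1 rearranges to I = A − B/2 + 1 = 1411.5 − 25/2 + 1 = 1400.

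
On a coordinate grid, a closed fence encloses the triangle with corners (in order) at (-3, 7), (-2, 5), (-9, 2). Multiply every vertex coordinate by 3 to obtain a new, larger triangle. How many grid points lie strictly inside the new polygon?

Using the shoelace formula, 2A = |((-3)·5 − (-2)·7) + ((-2)·2 − (-9)·5) + ((-9)·7 − (-3)·2)| = 17, so the area is 17/2.
Summing gcd(|Δx|,|Δy|) over the edges gives the boundary count: gcd(1,2) + gcd(7,3) + gcd(6,5) = 1+1+1 = 3.
Scaling by 3 multiplies the area by 3² = 9 (so the new area is 153/2) and multiplies the boundary lattice-point count by 3, giving 9.
By Pick's theorem, the interior count of the dilated polygon is 153/2 − 9/2 + 1 = 73.

73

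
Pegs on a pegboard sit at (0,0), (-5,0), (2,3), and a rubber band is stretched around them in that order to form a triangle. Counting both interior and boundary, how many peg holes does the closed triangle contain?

Using the shoelace formula, 2A = |(0·0 − (-5)·0) + ((-5)·3 − 2·0) + (2·0 − 0·3)| = 15, so the area is 7.5.
Along each edge there are gcd(|Δx|,|Δy|)+1 lattice points, so counting each shared vertex once the boundary has gcd(5,0) + gcd(7,3) + gcd(2,3) = 5+1+1 = 7.
Pick's theorem gives I = A − B/2 + 1 = 7.5 − 7/2 + 1 = 5, so the closed region contains I + B = 5 + 7 = 12 lattice points.

12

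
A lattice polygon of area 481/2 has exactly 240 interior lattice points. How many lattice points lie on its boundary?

3

Pick's theorem gives A = I + B/2 − 1, so B = 2(A − I + 1) = 2(481/2 − 240 + 1) = 3.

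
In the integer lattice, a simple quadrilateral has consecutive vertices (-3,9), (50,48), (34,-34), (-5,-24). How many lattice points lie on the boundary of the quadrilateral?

Along each edge there are gcd(|Δx|,|Δy|)+1 lattice points, so counting each shared vertex once the boundary has gcd(53,39) + gcd(16,82) + gcd(39,10) + gcd(2,33) = 1+2+1+1 = 5.

5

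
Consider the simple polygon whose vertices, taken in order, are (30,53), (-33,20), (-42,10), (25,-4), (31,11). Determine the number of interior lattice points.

2241

The shoelace formula gives twice the area as |[30·20 − (-33)·53] + [(-33)·10 − (-42)·20] + [(-42)·(-4) − 25·10] + [25·11 − 31·(-4)] + [31·53 − 30·11]| = 4489, so the area is 4489/2.
Along each edge there are gcd(|Δx|,|Δy|)+1 lattice points, so counting each shared vertex once the boundary has gcd(63,33) + gcd(9,10) + gcd(67,14) + gcd(6,15) + gcd(1,42) = 3+1+1+3+1 = 9.
Pick's theorem gives I = A − B/2 + 1 = 4489/2 − 9/2 + 1 = 2241.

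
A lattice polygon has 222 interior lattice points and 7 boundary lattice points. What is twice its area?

Pick's theorem states A = I + B/2 − 1, so A = 222 + 7/2 − 1 = 449/2.
Hence 2A = 449.

449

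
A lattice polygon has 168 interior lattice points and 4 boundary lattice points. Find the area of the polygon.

169

Pick's theorem states A = I + B/2 − 1, so A = 168 + 4/2 − 1 = 169.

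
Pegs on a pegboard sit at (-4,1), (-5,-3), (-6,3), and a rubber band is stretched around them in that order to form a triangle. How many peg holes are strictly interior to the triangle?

4

Using the shoelace formula, 2A = |[(-4)·(-3) − (-5)·1] + [(-5)·3 − (-6)·(-3)] + [(-6)·1 − (-4)·3]| = 10, so the area is 5.
The number of boundary lattice points is Σ gcd(|Δx|,|Δy|) = gcd(1,4) + gcd(1,6) + gcd(2,2) = 1+1+2 = 4.
By Pick's theorem A = I + B/2 − 1, so I = 5 − 4/2 + 1 = 4.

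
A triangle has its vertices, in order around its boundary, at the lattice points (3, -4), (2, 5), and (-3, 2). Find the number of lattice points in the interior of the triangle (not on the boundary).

21

The shoelace formula gives twice the area as |(3·5 − 2·(-4)) + (2·2 − (-3)·5) + ((-3)·(-4) − 3·2)| = 48, so the area is 24.
Along each edge there are gcd(|Δx|,|Δy|)+1 lattice points, so counting each shared vertex once the boundary has gcd(1,9) + gcd(5,3) + gcd(6,6) = 1+1+6 = 8.
Pick's theorem gives I = A − B/2 + 1 = 24 − 8/2 + 1 = 21.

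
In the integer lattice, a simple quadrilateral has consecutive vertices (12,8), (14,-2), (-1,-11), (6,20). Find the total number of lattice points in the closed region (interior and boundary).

Using the shoelace formula, 2A = |(12·(-2) − 14·8) + (14·(-11) − (-1)·(-2)) + ((-1)·20 − 6·(-11)) + (6·8 − 12·20)| = 438, so the area is 219.
Summing gcd(|Δx|,|Δy|) over the edges gives the boundary count: gcd(2,10) + gcd(15,9) + gcd(7,31) + gcd(6,12) = 2+3+1+6 = 12.
Pick's theorem gives I = A − B/2 + 1 = 219 − 12/2 + 1 = 214, so the closed region contains I + B = 214 + 12 = 226 lattice points.

226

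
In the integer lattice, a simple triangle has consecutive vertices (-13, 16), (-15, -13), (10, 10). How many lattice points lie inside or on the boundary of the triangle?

342

By the shoelace formula, twice the signed area is |[(-13)·(-13) − (-15)·16] + [(-15)·10 − 10·(-13)] + [10·16 − (-13)·10]| = 679, so the area is 679/2.
Summing gcd(|Δx|,|Δy|) over the edges gives the boundary count: gcd(2,29) + gcd(25,23) + gcd(23,6) = 1+1+1 = 3.
Pick's theorem gives I = A − B/2 + 1 = 679/2 − 3/2 + 1 = 339, so the closed region contains I + B = 339 + 3 = 342 lattice points.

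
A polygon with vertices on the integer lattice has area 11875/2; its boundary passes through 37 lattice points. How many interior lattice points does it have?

Pick's theorem A = I + B/2 − 1 rearranges to I = A − B/2 + 1 = 11875/2 − 37/2 + 1 = 5920.

5920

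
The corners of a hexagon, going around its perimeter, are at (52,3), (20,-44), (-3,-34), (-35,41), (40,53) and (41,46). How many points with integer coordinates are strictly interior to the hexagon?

5282

Using the shoelace formula, 2A = |(52·(-44) − 20·3) + (20·(-34) − (-3)·(-44)) + ((-3)·41 − (-35)·(-34)) + ((-35)·53 − 40·41) + (40·46 − 41·53) + (41·3 − 52·46)| = 10570, so the area is 5285.
Along each edge there are gcd(|Δx|,|Δy|)+1 lattice points, so counting each shared vertex once the boundary has gcd(32,47) + gcd(23,10) + gcd(32,75) + gcd(75,12) + gcd(1,7) + gcd(11,43) = 1+1+1+3+1+1 = 8.
Pick's theorem gives I = A − B/2 + 1 = 5285 − 8/2 + 1 = 5282.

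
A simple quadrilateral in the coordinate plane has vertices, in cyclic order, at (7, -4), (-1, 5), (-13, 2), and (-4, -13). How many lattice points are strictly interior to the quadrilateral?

186

By the shoelace formula, twice the signed area is |[7·5 − (-1)·(-4)] + [(-1)·2 − (-13)·5] + [(-13)·(-13) − (-4)·2] + [(-4)·(-4) − 7·(-13)]| = 378, so the area is 189.
Along each edge there are gcd(|Δx|,|Δy|)+1 lattice points, so counting each shared vertex once the boundary has gcd(8,9) + gcd(12,3) + gcd(9,15) + gcd(11,9) = 1+3+3+1 = 8.
Pick's theorem gives I = A − B/2 + 1 = 189 − 8/2 + 1 = 186.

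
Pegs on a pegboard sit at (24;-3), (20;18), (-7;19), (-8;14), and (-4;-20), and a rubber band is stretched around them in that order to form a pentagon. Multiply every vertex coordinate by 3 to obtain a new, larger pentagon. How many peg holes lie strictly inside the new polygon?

Using the shoelace formula, 2A = |[24·18 − 20·(-3)] + [20·19 − (-7)·18] + [(-7)·14 − (-8)·19] + [(-8)·(-20) − (-4)·14] + [(-4)·(-3) − 24·(-20)]| = 1760, so the area is 880.
Along each edge there are gcd(|Δx|,|Δy|)+1 lattice points, so counting each shared vertex once the boundary has gcd(4,21) + gcd(27,1) + gcd(1,5) + gcd(4,34) + gcd(28,17) = 1+1+1+2+1 = 6.
Scaling by 3 multiplies the area by 3² = 9 (so the new area is 7920) and multiplies the boundary lattice-point count by 3, giving 18.
By Pick's theorem, the interior count of the dilated polygon is 7920 − 18/2 + 1 = 7912.

7912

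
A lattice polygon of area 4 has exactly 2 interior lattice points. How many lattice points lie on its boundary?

Pick's theorem gives A = I + B/2 − 1, so B = 2(A − I + 1) = 2(4 − 2 + 1) = 6.

6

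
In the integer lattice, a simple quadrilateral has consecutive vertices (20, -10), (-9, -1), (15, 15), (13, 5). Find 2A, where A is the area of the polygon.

580

The shoelace formula gives twice the area as |[20·(-1) − (-9)·(-10)] + [(-9)·15 − 15·(-1)] + [15·5 − 13·15] + [13·(-10) − 20·5]| = 580, so the area is 290.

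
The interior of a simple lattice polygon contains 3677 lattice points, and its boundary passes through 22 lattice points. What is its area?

Pick's theorem states A = I + B/2 − 1, so A = 3677 + 22/2 − 1 = 3687.

3687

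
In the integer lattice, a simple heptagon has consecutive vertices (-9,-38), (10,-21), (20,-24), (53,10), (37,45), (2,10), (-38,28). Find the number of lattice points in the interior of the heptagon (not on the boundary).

3304

By the shoelace formula, twice the signed area is |((-9)·(-21) − 10·(-38)) + (10·(-24) − 20·(-21)) + (20·10 − 53·(-24)) + (53·45 − 37·10) + (37·10 − 2·45) + (2·28 − (-38)·10) + ((-38)·(-38) − (-9)·28)| = 6648, so the area is 3324.
The number of boundary lattice points is Σ gcd(|Δx|,|Δy|) = gcd(19,17) + gcd(10,3) + gcd(33,34) + gcd(16,35) + gcd(35,35) + gcd(40,18) + gcd(29,66) = 1+1+1+1+35+2+1 = 42.
By Pick's theorem A = I + B/2 − 1, so I = 3324 − 42/2 + 1 = 3304.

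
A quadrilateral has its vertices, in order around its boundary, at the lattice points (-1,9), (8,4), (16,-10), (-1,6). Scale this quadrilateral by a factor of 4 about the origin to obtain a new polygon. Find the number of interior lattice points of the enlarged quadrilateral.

The shoelace formula gives twice the area as |((-1)·4 − 8·9) + (8·(-10) − 16·4) + (16·6 − (-1)·(-10)) + ((-1)·9 − (-1)·6)| = 137, so the area is 137/2.
Along each edge there are gcd(|Δx|,|Δy|)+1 lattice points, so counting each shared vertex once the boundary has gcd(9,5) + gcd(8,14) + gcd(17,16) + gcd(0,3) = 1+2+1+3 = 7.
Scaling by 4 multiplies the area by 4² = 16 (so the new area is 1096) and multiplies the boundary lattice-point count by 4, giving 28.
By Pick's theorem, the interior count of the dilated polygon is 1096 − 28/2 + 1 = 1083.

1083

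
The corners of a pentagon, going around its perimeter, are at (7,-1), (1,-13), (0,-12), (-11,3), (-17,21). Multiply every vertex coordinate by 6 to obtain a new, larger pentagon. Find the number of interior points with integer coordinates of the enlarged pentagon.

9745

Using the shoelace formula, 2A = |(7·(-13) − 1·(-1)) + (1·(-12) − 0·(-13)) + (0·3 − (-11)·(-12)) + ((-11)·21 − (-17)·3) + ((-17)·(-1) − 7·21)| = 544, so the area is 272.
Along each edge there are gcd(|Δx|,|Δy|)+1 lattice points, so counting each shared vertex once the boundary has gcd(6,12) + gcd(1,1) + gcd(11,15) + gcd(6,18) + gcd(24,22) = 6+1+1+6+2 = 16.
Scaling by 6 multiplies the area by 6² = 36 (so the new area is 9792) and multiplies the boundary lattice-point count by 6, giving 96.
By Pick's theorem, the interior count of the dilated polygon is 9792 − 96/2 + 1 = 9745.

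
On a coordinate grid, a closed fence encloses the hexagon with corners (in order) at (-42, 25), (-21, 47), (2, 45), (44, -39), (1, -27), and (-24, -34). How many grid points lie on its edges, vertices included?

The number of boundary lattice points is Σ gcd(|Δx|,|Δy|) = gcd(21,22) + gcd(23,2) + gcd(42,84) + gcd(43,12) + gcd(25,7) + gcd(18,59) = 1+1+42+1+1+1 = 47.

47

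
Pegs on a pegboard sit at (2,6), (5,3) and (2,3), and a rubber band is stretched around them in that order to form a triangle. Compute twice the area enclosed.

By the shoelace formula, twice the signed area is |[2·3 − 5·6] + [5·3 − 2·3] + [2·6 − 2·3]| = 9, so the area is 4.5.

9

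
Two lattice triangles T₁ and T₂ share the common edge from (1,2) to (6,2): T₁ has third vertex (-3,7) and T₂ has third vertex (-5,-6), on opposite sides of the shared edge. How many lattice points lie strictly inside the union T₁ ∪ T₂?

31

The union is the simple quadrilateral with vertices (1,2), (-3,7), (6,2), (-5,-6) in order.
Using the shoelace formula, 2A = |(1·7 − (-3)·2) + ((-3)·2 − 6·7) + (6·(-6) − (-5)·2) + ((-5)·2 − 1·(-6))| = 65, so the area is 65/2.
Along each edge there are gcd(|Δx|,|Δy|)+1 lattice points, so counting each shared vertex once the boundary has gcd(4,5) + gcd(9,5) + gcd(11,8) + gcd(6,8) = 1+1+1+2 = 5.
By Pick's theorem I = A − B/2 + 1 = 65/2 − 5/2 + 1 = 31.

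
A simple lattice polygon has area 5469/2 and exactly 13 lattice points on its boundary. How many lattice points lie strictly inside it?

From Pick's theorem, I = A − B/2 + 1 = 5469/2 − 13/2 + 1 = 2729.

2729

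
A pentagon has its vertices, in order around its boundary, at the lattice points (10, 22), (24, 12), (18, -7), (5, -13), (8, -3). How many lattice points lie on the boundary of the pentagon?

6

The number of boundary lattice points is Σ gcd(|Δx|,|Δy|) = gcd(14,10) + gcd(6,19) + gcd(13,6) + gcd(3,10) + gcd(2,25) = 2+1+1+1+1 = 6.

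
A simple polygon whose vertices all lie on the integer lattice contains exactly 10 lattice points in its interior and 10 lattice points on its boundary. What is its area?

By Pick's theorem, A = I + B/2 − 1 = 10 + 10/2 − 1 = 14.

14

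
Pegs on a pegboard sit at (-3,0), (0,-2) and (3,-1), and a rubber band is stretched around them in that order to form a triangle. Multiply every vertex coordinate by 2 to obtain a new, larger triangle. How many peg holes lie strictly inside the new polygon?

The shoelace formula gives twice the area as |((-3)·(-2) − 0·0) + (0·(-1) − 3·(-2)) + (3·0 − (-3)·(-1))| = 9, so the area is 9/2.
Along each edge there are gcd(|Δx|,|Δy|)+1 lattice points, so counting each shared vertex once the boundary has gcd(3,2) + gcd(3,1) + gcd(6,1) = 1+1+1 = 3.
Scaling by 2 multiplies the area by 2² = 4 (so the new area is 18) and multiplies the boundary lattice-point count by 2, giving 6.
By Pick's theorem, the interior count of the dilated polygon is 18 − 6/2 + 1 = 16.

16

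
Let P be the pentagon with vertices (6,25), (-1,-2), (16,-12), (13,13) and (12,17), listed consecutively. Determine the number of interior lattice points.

340

The shoelace formula gives twice the area as |(6·(-2) − (-1)·25) + ((-1)·(-12) − 16·(-2)) + (16·13 − 13·(-12)) + (13·17 − 12·13) + (12·25 − 6·17)| = 684, so the area is 342.
Summing gcd(|Δx|,|Δy|) over the edges gives the boundary count: gcd(7,27) + gcd(17,10) + gcd(3,25) + gcd(1,4) + gcd(6,8) = 1+1+1+1+2 = 6.
Pick's theorem gives I = A − B/2 + 1 = 342 − 6/2 + 1 = 340.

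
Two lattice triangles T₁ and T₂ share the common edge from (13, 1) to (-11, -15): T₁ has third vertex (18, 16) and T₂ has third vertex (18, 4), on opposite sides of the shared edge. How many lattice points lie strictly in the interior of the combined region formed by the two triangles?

The union is the simple quadrilateral with vertices (13, 1), (18, 16), (-11, -15), (18, 4) in order.
The shoelace formula gives twice the area as |(13·16 − 18·1) + (18·(-15) − (-11)·16) + ((-11)·4 − 18·(-15)) + (18·1 − 13·4)| = 288, so the area is 144.
Along each edge there are gcd(|Δx|,|Δy|)+1 lattice points, so counting each shared vertex once the boundary has gcd(5,15) + gcd(29,31) + gcd(29,19) + gcd(5,3) = 5+1+1+1 = 8.
By Pick's theorem I = A − B/2 + 1 = 144 − 8/2 + 1 = 141.

141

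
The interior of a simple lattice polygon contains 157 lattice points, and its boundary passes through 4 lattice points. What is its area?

158

By Pick's theorem, A = I + B/2 − 1 = 157 + 4/2 − 1 = 158.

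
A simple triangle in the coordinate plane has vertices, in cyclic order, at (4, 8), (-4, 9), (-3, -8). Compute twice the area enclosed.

135

The shoelace formula gives twice the area as |[4·9 − (-4)·8] + [(-4)·(-8) − (-3)·9] + [(-3)·8 − 4·(-8)]| = 135, so the area is 135/2.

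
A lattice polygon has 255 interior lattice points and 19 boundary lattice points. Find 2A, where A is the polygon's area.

Pick's theorem states A = I + B/2 − 1, so A = 255 + 19/2 − 1 = 527/2.
Hence 2A = 527.

527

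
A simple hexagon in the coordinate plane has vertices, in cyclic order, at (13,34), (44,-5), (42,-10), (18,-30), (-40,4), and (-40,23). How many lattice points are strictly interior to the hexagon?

The shoelace formula gives twice the area as |[13·(-5) − 44·34] + [44·(-10) − 42·(-5)] + [42·(-30) − 18·(-10)] + [18·4 − (-40)·(-30)] + [(-40)·23 − (-40)·4] + [(-40)·34 − 13·23]| = 6418, so the area is 3209.
The number of boundary lattice points is Σ gcd(|Δx|,|Δy|) = gcd(31,39) + gcd(2,5) + gcd(24,20) + gcd(58,34) + gcd(0,19) + gcd(53,11) = 1+1+4+2+19+1 = 28.
Pick's theorem gives I = A − B/2 + 1 = 3209 − 28/2 + 1 = 3196.

3196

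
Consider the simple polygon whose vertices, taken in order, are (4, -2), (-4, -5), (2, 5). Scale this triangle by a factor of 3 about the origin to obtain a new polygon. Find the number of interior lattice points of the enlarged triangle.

By the shoelace formula, twice the signed area is |(4·(-5) − (-4)·(-2)) + ((-4)·5 − 2·(-5)) + (2·(-2) − 4·5)| = 62, so the area is 31.
The number of boundary lattice points is Σ gcd(|Δx|,|Δy|) = gcd(8,3) + gcd(6,10) + gcd(2,7) = 1+2+1 = 4.
Scaling by 3 multiplies the area by 3² = 9 (so the new area is 279) and multiplies the boundary lattice-point count by 3, giving 12.
By Pick's theorem, the interior count of the dilated polygon is 279 − 12/2 + 1 = 274.

274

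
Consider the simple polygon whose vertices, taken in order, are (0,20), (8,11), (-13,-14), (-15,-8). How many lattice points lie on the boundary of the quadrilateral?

The number of boundary lattice points is Σ gcd(|Δx|,|Δy|) = gcd(8,9) + gcd(21,25) + gcd(2,6) + gcd(15,28) = 1+1+2+1 = 5.

5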